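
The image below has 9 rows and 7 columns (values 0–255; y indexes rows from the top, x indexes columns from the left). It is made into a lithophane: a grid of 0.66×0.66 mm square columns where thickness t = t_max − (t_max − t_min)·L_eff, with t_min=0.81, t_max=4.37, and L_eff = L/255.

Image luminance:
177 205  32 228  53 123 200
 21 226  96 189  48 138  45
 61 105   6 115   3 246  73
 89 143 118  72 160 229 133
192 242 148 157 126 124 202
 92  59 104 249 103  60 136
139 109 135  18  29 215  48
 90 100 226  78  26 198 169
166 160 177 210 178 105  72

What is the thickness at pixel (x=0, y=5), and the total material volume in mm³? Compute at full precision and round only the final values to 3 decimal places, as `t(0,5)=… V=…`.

span = t_max - t_min = 4.37 - 0.81 = 3.560
L(0,5) = 92, L_eff = 92/255 = 0.360784
t(0,5) = 4.37 - 3.560·0.360784 = 3.086
Σt over all 9·7 pixels = 4180949/25500 ≈ 163.9587843
V = pitch²·Σt = 0.66²·4180949/25500 = 71.420

t(0,5)=3.086 V=71.420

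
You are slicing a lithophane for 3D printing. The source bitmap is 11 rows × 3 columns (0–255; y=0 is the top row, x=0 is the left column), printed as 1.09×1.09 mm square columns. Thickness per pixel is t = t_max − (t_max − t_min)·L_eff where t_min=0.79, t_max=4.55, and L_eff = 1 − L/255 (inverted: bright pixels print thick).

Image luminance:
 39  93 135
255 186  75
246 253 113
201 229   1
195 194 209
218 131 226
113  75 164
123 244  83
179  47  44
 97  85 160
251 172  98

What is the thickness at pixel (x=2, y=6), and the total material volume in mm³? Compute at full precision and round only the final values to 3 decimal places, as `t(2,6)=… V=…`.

span = t_max - t_min = 4.55 - 0.79 = 3.760
L(2,6) = 164, L_eff = 1 - 164/255 = 0.356863 (inverted)
t(2,6) = 4.55 - 3.760·0.356863 = 3.208
Σt over all 11·3 pixels = 2519969/25500 ≈ 98.8223137
V = pitch²·Σt = 1.09²·2519969/25500 = 117.411

t(2,6)=3.208 V=117.411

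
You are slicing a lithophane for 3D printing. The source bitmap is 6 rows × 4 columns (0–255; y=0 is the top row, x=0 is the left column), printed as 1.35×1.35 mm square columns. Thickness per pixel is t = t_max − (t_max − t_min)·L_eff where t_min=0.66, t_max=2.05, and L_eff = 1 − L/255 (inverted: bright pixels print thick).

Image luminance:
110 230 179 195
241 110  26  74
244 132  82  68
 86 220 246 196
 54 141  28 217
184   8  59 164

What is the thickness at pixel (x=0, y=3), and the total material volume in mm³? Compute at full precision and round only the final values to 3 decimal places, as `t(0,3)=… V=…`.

span = t_max - t_min = 2.05 - 0.66 = 1.390
L(0,3) = 86, L_eff = 1 - 86/255 = 0.662745 (inverted)
t(0,3) = 2.05 - 1.390·0.662745 = 1.129
Σt over all 6·4 pixels = 143631/4250 ≈ 33.7955294
V = pitch²·Σt = 1.35²·143631/4250 = 61.592

t(0,3)=1.129 V=61.592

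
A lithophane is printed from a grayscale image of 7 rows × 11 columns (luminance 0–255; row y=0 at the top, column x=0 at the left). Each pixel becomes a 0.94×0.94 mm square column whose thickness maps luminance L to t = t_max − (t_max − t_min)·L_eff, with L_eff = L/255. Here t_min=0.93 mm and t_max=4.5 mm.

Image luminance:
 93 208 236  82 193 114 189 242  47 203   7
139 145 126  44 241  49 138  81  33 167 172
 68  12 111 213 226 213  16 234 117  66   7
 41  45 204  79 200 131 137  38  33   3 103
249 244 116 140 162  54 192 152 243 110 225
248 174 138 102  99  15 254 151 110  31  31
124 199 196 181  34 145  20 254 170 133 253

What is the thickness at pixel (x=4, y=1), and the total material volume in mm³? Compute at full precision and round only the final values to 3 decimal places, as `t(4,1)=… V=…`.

span = t_max - t_min = 4.5 - 0.93 = 3.570
L(4,1) = 241, L_eff = 241/255 = 0.945098
t(4,1) = 4.5 - 3.570·0.945098 = 1.126
Σt over all 7·11 pixels = 203.77
V = pitch²·Σt = 0.94²·203.77 = 180.051

t(4,1)=1.126 V=180.051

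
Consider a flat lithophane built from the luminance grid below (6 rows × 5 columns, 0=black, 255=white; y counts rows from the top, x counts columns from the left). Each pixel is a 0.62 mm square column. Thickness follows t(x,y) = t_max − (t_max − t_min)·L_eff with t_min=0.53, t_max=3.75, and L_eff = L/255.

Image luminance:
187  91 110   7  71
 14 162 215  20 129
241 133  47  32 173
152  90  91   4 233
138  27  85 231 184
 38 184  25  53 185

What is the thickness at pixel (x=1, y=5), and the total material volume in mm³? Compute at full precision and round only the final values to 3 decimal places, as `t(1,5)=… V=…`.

span = t_max - t_min = 3.75 - 0.53 = 3.220
L(1,5) = 184, L_eff = 184/255 = 0.721569
t(1,5) = 3.75 - 3.220·0.721569 = 1.427
Σt over all 6·5 pixels = 894703/12750 ≈ 70.1727843
V = pitch²·Σt = 0.62²·894703/12750 = 26.974

t(1,5)=1.427 V=26.974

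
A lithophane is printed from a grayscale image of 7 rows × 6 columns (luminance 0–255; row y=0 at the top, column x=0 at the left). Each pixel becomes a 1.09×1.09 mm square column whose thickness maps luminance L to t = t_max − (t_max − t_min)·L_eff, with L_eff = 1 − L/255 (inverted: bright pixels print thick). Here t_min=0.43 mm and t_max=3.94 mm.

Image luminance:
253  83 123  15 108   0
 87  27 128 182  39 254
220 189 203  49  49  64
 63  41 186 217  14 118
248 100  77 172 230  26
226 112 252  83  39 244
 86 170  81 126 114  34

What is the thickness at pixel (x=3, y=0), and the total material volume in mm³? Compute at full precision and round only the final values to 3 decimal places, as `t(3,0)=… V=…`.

span = t_max - t_min = 3.94 - 0.43 = 3.510
L(3,0) = 15, L_eff = 1 - 15/255 = 0.941176 (inverted)
t(3,0) = 3.94 - 3.510·0.941176 = 0.636
Σt over all 7·6 pixels = 376977/4250 ≈ 88.7004706
V = pitch²·Σt = 1.09²·376977/4250 = 105.385

t(3,0)=0.636 V=105.385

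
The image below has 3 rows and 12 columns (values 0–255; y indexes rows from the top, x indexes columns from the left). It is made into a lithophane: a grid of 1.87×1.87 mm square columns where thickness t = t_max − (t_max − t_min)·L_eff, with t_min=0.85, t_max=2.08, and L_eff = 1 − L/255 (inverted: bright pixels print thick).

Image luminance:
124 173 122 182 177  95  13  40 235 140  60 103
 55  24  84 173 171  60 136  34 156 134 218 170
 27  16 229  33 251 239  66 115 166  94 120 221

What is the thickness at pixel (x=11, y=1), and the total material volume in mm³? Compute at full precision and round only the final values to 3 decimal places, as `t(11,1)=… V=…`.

t(11,1)=1.670 V=182.166

span = t_max - t_min = 2.08 - 0.85 = 1.230
L(11,1) = 170, L_eff = 1 - 170/255 = 0.333333 (inverted)
t(11,1) = 2.08 - 1.230·0.333333 = 1.670
Σt over all 3·12 pixels = 110699/2125 ≈ 52.0936471
V = pitch²·Σt = 1.87²·110699/2125 = 182.166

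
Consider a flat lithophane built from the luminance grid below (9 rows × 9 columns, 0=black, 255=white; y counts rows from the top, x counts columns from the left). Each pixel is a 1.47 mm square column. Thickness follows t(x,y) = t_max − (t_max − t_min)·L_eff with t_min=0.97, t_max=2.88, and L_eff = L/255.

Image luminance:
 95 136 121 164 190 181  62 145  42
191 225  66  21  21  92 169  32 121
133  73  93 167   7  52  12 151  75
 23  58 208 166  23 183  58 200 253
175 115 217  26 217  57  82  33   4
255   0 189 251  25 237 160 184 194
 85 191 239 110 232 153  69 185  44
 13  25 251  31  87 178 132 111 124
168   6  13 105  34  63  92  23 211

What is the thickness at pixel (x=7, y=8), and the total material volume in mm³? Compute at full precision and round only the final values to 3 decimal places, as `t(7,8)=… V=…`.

span = t_max - t_min = 2.88 - 0.97 = 1.910
L(7,8) = 23, L_eff = 23/255 = 0.090196
t(7,8) = 2.88 - 1.910·0.090196 = 2.708
Σt over all 9·9 pixels = 276819/1700 ≈ 162.8347059
V = pitch²·Σt = 1.47²·276819/1700 = 351.870

t(7,8)=2.708 V=351.870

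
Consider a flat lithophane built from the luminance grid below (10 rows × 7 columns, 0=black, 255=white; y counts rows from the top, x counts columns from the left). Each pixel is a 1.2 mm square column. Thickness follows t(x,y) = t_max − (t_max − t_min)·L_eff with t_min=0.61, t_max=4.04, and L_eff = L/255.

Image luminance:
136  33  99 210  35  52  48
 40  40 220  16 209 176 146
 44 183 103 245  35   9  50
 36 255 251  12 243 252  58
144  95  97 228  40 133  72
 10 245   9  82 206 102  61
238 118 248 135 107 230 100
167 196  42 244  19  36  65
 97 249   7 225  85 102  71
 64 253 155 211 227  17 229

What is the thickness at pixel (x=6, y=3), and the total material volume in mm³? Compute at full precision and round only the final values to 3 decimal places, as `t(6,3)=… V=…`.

span = t_max - t_min = 4.04 - 0.61 = 3.430
L(6,3) = 58, L_eff = 58/255 = 0.227451
t(6,3) = 4.04 - 3.430·0.227451 = 3.260
Σt over all 10·7 pixels = 1409443/8500 ≈ 165.8168235
V = pitch²·Σt = 1.2²·1409443/8500 = 238.776

t(6,3)=3.260 V=238.776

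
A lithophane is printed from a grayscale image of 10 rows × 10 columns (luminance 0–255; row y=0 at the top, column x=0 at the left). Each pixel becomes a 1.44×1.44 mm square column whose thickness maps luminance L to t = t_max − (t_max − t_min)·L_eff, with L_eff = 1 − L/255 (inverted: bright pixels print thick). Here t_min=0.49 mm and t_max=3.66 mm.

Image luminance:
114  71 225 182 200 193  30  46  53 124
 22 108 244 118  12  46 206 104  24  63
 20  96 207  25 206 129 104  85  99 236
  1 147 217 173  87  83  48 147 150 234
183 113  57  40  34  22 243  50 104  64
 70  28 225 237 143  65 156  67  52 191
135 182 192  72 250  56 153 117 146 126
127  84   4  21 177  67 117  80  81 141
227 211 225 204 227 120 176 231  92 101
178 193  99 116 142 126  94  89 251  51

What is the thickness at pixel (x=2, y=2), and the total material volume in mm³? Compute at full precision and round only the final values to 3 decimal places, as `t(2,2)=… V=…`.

span = t_max - t_min = 3.66 - 0.49 = 3.170
L(2,2) = 207, L_eff = 1 - 207/255 = 0.188235 (inverted)
t(2,2) = 3.66 - 3.170·0.188235 = 3.063
Σt over all 10·10 pixels = 1287467/6375 ≈ 201.9556078
V = pitch²·Σt = 1.44²·1287467/6375 = 418.775

t(2,2)=3.063 V=418.775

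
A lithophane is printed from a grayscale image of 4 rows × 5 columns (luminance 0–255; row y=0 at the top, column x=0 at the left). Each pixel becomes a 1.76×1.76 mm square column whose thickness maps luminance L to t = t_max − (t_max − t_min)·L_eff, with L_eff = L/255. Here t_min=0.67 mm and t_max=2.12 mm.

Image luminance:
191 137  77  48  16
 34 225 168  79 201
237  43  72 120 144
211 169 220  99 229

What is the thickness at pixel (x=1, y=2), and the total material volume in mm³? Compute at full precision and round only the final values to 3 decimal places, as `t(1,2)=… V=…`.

span = t_max - t_min = 2.12 - 0.67 = 1.450
L(1,2) = 43, L_eff = 43/255 = 0.168627
t(1,2) = 2.12 - 1.450·0.168627 = 1.875
Σt over all 4·5 pixels = 404/15 ≈ 26.9333333
V = pitch²·Σt = 1.76²·404/15 = 83.429

t(1,2)=1.875 V=83.429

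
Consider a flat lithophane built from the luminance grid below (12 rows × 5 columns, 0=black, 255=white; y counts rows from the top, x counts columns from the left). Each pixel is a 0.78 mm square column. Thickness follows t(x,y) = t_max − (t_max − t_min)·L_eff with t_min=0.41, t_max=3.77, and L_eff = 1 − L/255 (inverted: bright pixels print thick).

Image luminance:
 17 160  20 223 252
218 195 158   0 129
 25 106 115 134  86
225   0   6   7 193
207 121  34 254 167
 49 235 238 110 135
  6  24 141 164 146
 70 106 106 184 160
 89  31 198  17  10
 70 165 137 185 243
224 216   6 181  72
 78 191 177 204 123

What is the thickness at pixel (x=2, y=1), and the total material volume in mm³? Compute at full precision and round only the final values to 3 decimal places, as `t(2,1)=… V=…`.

t(2,1)=2.492 V=75.436

span = t_max - t_min = 3.77 - 0.41 = 3.360
L(2,1) = 158, L_eff = 1 - 158/255 = 0.380392 (inverted)
t(2,1) = 3.77 - 3.360·0.380392 = 2.492
Σt over all 12·5 pixels = 263479/2125 ≈ 123.9901176
V = pitch²·Σt = 0.78²·263479/2125 = 75.436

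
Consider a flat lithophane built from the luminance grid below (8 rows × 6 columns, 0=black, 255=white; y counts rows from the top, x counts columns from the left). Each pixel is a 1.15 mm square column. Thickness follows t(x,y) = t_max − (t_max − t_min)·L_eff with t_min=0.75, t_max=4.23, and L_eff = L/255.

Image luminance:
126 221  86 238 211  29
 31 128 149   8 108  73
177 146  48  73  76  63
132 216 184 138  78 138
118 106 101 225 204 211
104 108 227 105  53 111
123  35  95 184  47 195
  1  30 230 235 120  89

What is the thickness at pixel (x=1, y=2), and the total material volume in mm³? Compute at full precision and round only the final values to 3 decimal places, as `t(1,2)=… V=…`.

span = t_max - t_min = 4.23 - 0.75 = 3.480
L(1,2) = 146, L_eff = 146/255 = 0.572549
t(1,2) = 4.23 - 3.480·0.572549 = 2.238
Σt over all 8·6 pixels = 259374/2125 ≈ 122.0583529
V = pitch²·Σt = 1.15²·259374/2125 = 161.422

t(1,2)=2.238 V=161.422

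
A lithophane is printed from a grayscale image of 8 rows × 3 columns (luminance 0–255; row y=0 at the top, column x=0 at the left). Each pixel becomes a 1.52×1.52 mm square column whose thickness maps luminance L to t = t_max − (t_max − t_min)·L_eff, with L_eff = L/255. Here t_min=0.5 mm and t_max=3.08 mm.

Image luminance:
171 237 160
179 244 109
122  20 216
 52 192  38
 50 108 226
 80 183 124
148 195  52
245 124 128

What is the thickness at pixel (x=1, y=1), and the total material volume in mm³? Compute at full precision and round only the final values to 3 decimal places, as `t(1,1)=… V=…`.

span = t_max - t_min = 3.08 - 0.5 = 2.580
L(1,1) = 244, L_eff = 244/255 = 0.956863
t(1,1) = 3.08 - 2.580·0.956863 = 0.611
Σt over all 8·3 pixels = 167831/4250 ≈ 39.4896471
V = pitch²·Σt = 1.52²·167831/4250 = 91.237

t(1,1)=0.611 V=91.237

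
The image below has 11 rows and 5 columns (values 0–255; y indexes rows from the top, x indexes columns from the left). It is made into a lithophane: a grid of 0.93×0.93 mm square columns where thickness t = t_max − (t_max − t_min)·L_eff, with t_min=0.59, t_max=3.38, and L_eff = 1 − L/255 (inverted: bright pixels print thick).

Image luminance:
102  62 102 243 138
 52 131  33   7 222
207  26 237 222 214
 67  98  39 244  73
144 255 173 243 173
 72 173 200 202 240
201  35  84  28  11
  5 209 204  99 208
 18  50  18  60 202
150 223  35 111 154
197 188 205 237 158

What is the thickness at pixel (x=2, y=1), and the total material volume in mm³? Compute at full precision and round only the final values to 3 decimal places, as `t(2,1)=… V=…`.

span = t_max - t_min = 3.38 - 0.59 = 2.790
L(2,1) = 33, L_eff = 1 - 33/255 = 0.870588 (inverted)
t(2,1) = 3.38 - 2.790·0.870588 = 0.951
Σt over all 11·5 pixels = 971837/8500 ≈ 114.3337647
V = pitch²·Σt = 0.93²·971837/8500 = 98.887

t(2,1)=0.951 V=98.887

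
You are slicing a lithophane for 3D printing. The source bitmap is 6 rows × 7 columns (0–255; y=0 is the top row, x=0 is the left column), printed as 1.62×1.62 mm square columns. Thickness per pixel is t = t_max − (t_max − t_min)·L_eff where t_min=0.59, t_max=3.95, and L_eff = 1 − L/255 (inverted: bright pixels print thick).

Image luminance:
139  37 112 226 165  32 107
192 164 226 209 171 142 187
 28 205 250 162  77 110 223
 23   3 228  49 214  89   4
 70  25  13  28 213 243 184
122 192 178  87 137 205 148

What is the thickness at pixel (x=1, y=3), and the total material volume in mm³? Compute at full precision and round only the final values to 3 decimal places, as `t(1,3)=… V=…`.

t(1,3)=0.630 V=259.340

span = t_max - t_min = 3.95 - 0.59 = 3.360
L(1,3) = 3, L_eff = 1 - 3/255 = 0.988235 (inverted)
t(1,3) = 3.95 - 3.360·0.988235 = 0.630
Σt over all 6·7 pixels = 419979/4250 ≈ 98.8185882
V = pitch²·Σt = 1.62²·419979/4250 = 259.340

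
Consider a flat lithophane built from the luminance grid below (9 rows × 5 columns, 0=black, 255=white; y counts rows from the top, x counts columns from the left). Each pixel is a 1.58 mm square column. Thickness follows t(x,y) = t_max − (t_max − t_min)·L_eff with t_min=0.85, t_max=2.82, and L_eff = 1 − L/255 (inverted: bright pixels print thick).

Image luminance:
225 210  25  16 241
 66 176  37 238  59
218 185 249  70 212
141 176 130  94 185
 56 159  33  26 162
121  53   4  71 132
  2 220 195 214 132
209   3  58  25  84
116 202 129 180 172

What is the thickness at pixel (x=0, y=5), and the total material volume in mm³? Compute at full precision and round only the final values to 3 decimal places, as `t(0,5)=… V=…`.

t(0,5)=1.785 V=205.629

span = t_max - t_min = 2.82 - 0.85 = 1.970
L(0,5) = 121, L_eff = 1 - 121/255 = 0.525490 (inverted)
t(0,5) = 2.82 - 1.970·0.525490 = 1.785
Σt over all 9·5 pixels = 1050221/12750 ≈ 82.3702745
V = pitch²·Σt = 1.58²·1050221/12750 = 205.629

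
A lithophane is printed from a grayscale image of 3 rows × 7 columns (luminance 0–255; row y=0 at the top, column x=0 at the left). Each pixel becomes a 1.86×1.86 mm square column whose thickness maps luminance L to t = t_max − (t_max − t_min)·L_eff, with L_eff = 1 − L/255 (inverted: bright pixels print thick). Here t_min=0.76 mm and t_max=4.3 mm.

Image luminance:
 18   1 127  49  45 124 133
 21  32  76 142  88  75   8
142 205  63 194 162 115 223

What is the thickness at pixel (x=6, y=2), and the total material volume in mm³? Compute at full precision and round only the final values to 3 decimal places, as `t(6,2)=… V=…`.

span = t_max - t_min = 4.3 - 0.76 = 3.540
L(6,2) = 223, L_eff = 1 - 223/255 = 0.125490 (inverted)
t(6,2) = 4.3 - 3.540·0.125490 = 3.856
Σt over all 3·7 pixels = 188367/4250 ≈ 44.3216471
V = pitch²·Σt = 1.86²·188367/4250 = 153.335

t(6,2)=3.856 V=153.335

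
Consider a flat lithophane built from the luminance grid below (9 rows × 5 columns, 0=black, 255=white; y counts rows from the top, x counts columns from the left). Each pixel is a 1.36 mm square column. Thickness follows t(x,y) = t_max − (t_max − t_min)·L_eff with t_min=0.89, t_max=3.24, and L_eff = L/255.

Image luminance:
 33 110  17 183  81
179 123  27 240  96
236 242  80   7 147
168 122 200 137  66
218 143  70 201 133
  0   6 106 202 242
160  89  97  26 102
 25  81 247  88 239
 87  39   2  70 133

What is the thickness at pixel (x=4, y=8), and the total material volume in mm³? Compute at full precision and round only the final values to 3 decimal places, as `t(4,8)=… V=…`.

span = t_max - t_min = 3.24 - 0.89 = 2.350
L(4,8) = 133, L_eff = 133/255 = 0.521569
t(4,8) = 3.24 - 2.350·0.521569 = 2.014
Σt over all 9·5 pixels = 24724/255 ≈ 96.9568627
V = pitch²·Σt = 1.36²·24724/255 = 179.331

t(4,8)=2.014 V=179.331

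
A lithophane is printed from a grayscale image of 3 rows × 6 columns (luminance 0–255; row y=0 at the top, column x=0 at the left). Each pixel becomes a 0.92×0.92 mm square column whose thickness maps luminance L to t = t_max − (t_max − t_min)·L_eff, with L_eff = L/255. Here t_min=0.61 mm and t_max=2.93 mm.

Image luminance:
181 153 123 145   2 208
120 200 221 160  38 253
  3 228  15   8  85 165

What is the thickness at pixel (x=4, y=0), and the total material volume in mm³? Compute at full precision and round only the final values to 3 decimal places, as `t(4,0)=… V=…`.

t(4,0)=2.912 V=26.866

span = t_max - t_min = 2.93 - 0.61 = 2.320
L(4,0) = 2, L_eff = 2/255 = 0.007843
t(4,0) = 2.93 - 2.320·0.007843 = 2.912
Σt over all 3·6 pixels = 404707/12750 ≈ 31.7417255
V = pitch²·Σt = 0.92²·404707/12750 = 26.866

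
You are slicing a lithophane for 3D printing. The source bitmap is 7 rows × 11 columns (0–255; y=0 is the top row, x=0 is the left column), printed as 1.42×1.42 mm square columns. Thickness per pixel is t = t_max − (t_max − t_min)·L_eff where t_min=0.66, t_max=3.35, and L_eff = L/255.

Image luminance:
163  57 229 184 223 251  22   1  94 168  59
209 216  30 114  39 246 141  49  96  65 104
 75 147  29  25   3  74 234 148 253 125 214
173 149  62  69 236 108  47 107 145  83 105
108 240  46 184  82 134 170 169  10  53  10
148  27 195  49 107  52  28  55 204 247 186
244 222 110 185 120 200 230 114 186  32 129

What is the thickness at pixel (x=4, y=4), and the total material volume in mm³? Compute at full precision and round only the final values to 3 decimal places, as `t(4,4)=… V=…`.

t(4,4)=2.485 V=314.929

span = t_max - t_min = 3.35 - 0.66 = 2.690
L(4,4) = 82, L_eff = 82/255 = 0.321569
t(4,4) = 3.35 - 2.690·0.321569 = 2.485
Σt over all 7·11 pixels = 1991341/12750 ≈ 156.1836078
V = pitch²·Σt = 1.42²·1991341/12750 = 314.929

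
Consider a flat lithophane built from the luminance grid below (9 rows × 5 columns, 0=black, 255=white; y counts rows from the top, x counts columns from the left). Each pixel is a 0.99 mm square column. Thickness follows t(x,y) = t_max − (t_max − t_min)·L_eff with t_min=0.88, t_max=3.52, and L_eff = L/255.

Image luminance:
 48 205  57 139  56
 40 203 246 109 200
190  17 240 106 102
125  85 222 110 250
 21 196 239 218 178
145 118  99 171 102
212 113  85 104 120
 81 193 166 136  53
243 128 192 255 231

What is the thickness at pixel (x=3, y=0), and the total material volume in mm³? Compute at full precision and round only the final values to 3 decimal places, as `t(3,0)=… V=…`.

t(3,0)=2.081 V=88.796

span = t_max - t_min = 3.52 - 0.88 = 2.640
L(3,0) = 139, L_eff = 139/255 = 0.545098
t(3,0) = 3.52 - 2.640·0.545098 = 2.081
Σt over all 9·5 pixels = 192522/2125 ≈ 90.5985882
V = pitch²·Σt = 0.99²·192522/2125 = 88.796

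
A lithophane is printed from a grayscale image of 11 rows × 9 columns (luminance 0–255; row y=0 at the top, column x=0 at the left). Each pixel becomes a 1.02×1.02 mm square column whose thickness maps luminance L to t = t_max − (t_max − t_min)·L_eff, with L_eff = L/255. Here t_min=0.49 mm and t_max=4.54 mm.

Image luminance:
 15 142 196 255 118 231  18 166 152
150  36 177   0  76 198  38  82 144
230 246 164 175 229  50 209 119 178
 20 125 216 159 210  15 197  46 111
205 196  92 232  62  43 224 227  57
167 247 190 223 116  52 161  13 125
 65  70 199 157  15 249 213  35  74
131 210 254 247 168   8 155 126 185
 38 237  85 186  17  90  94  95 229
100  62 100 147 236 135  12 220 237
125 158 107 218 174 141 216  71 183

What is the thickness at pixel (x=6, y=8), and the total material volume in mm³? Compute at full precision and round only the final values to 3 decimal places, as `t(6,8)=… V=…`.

span = t_max - t_min = 4.54 - 0.49 = 4.050
L(6,8) = 94, L_eff = 94/255 = 0.368627
t(6,8) = 4.54 - 4.050·0.368627 = 3.047
Σt over all 11·9 pixels = 391509/1700 ≈ 230.2994118
V = pitch²·Σt = 1.02²·391509/1700 = 239.604

t(6,8)=3.047 V=239.604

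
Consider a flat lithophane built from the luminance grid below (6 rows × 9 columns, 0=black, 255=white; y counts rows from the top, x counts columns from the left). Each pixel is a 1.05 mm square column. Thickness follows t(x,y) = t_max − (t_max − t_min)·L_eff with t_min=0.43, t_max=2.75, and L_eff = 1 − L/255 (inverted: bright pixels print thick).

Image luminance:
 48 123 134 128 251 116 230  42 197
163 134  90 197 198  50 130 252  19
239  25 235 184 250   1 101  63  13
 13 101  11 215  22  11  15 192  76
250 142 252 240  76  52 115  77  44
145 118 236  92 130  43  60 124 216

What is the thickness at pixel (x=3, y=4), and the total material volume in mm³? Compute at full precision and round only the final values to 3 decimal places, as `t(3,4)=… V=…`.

t(3,4)=2.614 V=92.614

span = t_max - t_min = 2.75 - 0.43 = 2.320
L(3,4) = 240, L_eff = 1 - 240/255 = 0.058824 (inverted)
t(3,4) = 2.75 - 2.320·0.058824 = 2.614
Σt over all 6·9 pixels = 84.004
V = pitch²·Σt = 1.05²·84.004 = 92.614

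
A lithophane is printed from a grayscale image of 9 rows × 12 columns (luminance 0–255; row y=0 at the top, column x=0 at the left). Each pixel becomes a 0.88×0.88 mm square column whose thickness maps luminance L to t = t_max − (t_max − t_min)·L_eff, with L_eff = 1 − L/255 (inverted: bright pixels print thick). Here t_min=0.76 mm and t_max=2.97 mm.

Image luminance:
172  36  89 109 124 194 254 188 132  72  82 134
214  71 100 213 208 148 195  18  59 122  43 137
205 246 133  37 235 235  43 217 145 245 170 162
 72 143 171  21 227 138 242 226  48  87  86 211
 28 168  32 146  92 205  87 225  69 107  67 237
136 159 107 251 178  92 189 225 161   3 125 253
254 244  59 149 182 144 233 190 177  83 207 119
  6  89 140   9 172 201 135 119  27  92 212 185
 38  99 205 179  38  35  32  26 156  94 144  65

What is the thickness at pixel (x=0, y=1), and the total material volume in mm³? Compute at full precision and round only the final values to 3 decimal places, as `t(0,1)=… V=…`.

t(0,1)=2.615 V=162.490

span = t_max - t_min = 2.97 - 0.76 = 2.210
L(0,1) = 214, L_eff = 1 - 214/255 = 0.160784 (inverted)
t(0,1) = 2.97 - 2.210·0.160784 = 2.615
Σt over all 9·12 pixels = 15737/75 ≈ 209.8266667
V = pitch²·Σt = 0.88²·15737/75 = 162.490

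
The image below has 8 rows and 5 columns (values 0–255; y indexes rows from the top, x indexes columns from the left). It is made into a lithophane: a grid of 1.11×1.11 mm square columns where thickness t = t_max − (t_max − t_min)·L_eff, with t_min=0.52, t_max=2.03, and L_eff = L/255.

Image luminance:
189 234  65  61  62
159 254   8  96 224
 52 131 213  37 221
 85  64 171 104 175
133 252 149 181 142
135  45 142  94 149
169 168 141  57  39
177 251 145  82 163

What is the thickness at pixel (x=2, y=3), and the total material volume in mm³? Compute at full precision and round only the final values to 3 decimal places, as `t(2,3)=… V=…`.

span = t_max - t_min = 2.03 - 0.52 = 1.510
L(2,3) = 171, L_eff = 171/255 = 0.670588
t(2,3) = 2.03 - 1.510·0.670588 = 1.017
Σt over all 8·5 pixels = 1252331/25500 ≈ 49.1110196
V = pitch²·Σt = 1.11²·1252331/25500 = 60.510

t(2,3)=1.017 V=60.510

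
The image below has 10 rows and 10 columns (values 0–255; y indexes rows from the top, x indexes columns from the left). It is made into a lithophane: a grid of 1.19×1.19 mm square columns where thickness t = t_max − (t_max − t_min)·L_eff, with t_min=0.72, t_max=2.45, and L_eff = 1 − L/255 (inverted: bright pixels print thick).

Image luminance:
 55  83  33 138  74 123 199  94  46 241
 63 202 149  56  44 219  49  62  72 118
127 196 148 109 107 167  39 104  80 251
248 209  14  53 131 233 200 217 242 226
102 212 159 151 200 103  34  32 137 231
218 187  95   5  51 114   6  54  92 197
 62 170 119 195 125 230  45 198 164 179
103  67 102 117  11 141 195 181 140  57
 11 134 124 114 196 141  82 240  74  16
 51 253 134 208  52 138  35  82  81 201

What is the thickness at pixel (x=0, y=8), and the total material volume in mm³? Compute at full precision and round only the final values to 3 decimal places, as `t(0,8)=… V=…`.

span = t_max - t_min = 2.45 - 0.72 = 1.730
L(0,8) = 11, L_eff = 1 - 11/255 = 0.956863 (inverted)
t(0,8) = 2.45 - 1.730·0.956863 = 0.795
Σt over all 10·10 pixels = 4010437/25500 ≈ 157.2720392
V = pitch²·Σt = 1.19²·4010437/25500 = 222.713

t(0,8)=0.795 V=222.713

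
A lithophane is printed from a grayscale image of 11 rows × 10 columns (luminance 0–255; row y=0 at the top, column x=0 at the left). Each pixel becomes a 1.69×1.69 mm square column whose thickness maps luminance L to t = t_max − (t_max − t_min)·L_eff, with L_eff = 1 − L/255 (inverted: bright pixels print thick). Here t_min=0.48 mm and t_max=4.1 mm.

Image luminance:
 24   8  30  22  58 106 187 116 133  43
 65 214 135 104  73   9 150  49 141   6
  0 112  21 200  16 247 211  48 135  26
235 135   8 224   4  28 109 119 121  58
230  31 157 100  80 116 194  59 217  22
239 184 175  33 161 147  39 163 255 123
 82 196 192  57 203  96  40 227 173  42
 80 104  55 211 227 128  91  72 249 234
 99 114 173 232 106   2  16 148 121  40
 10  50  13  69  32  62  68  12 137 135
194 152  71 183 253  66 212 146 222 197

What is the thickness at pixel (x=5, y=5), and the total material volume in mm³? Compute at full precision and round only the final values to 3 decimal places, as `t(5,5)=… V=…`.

span = t_max - t_min = 4.1 - 0.48 = 3.620
L(5,5) = 147, L_eff = 1 - 147/255 = 0.423529 (inverted)
t(5,5) = 4.1 - 3.620·0.423529 = 2.567
Σt over all 11·10 pixels = 981523/4250 ≈ 230.9465882
V = pitch²·Σt = 1.69²·981523/4250 = 659.607

t(5,5)=2.567 V=659.607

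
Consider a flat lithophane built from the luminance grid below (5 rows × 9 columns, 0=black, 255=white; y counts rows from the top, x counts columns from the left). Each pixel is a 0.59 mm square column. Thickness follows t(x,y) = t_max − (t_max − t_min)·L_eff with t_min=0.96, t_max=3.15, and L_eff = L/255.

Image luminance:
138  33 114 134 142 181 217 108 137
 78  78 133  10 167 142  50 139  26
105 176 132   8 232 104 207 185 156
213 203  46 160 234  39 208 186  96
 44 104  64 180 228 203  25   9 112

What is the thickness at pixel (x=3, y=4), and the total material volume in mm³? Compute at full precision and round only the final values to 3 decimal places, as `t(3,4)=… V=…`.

span = t_max - t_min = 3.15 - 0.96 = 2.190
L(3,4) = 180, L_eff = 180/255 = 0.705882
t(3,4) = 3.15 - 2.190·0.705882 = 1.604
Σt over all 5·9 pixels = 789797/8500 ≈ 92.9172941
V = pitch²·Σt = 0.59²·789797/8500 = 32.345

t(3,4)=1.604 V=32.345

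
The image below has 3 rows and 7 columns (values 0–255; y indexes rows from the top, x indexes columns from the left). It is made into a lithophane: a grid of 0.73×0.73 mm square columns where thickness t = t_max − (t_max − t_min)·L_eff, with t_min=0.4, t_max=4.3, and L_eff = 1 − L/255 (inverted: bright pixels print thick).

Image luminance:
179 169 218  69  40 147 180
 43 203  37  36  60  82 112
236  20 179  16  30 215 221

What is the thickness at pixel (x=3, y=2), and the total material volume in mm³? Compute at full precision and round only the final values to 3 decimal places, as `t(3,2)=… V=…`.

t(3,2)=0.645 V=24.787

span = t_max - t_min = 4.3 - 0.4 = 3.900
L(3,2) = 16, L_eff = 1 - 16/255 = 0.937255 (inverted)
t(3,2) = 4.3 - 3.900·0.937255 = 0.645
Σt over all 3·7 pixels = 19768/425 ≈ 46.5129412
V = pitch²·Σt = 0.73²·19768/425 = 24.787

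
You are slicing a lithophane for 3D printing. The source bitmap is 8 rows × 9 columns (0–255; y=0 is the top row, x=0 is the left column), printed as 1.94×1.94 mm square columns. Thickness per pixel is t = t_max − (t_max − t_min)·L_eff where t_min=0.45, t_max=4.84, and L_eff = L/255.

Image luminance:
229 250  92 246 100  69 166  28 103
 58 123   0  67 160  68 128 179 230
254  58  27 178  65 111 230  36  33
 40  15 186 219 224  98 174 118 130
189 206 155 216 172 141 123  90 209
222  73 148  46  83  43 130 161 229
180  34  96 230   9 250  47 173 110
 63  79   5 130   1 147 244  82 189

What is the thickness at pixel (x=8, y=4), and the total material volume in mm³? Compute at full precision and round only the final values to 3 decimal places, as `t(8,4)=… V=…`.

t(8,4)=1.242 V=715.639

span = t_max - t_min = 4.84 - 0.45 = 4.390
L(8,4) = 209, L_eff = 209/255 = 0.819608
t(8,4) = 4.84 - 4.390·0.819608 = 1.242
Σt over all 8·9 pixels = 285221/1500 ≈ 190.1473333
V = pitch²·Σt = 1.94²·285221/1500 = 715.639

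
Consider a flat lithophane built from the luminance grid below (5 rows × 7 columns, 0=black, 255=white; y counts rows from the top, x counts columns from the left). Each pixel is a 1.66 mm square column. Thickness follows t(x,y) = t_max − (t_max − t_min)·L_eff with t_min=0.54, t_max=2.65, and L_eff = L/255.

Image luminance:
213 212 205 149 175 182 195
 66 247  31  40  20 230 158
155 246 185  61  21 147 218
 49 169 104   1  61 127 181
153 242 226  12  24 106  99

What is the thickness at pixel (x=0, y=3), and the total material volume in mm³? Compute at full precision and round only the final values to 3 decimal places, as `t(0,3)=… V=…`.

span = t_max - t_min = 2.65 - 0.54 = 2.110
L(0,3) = 49, L_eff = 49/255 = 0.192157
t(0,3) = 2.65 - 2.110·0.192157 = 2.245
Σt over all 5·7 pixels = 91421/1700 ≈ 53.7770588
V = pitch²·Σt = 1.66²·91421/1700 = 148.188

t(0,3)=2.245 V=148.188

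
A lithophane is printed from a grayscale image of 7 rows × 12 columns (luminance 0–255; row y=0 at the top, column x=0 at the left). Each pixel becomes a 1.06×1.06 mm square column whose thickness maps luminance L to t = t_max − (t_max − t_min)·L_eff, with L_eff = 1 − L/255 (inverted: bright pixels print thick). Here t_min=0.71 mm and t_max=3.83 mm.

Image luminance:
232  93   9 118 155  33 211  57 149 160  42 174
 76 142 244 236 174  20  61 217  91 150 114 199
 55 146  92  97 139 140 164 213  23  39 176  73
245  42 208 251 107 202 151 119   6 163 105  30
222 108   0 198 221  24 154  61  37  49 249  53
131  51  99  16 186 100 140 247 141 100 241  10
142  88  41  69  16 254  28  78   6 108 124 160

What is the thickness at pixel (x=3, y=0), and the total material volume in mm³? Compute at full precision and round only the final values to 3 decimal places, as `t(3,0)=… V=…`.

span = t_max - t_min = 3.83 - 0.71 = 3.120
L(3,0) = 118, L_eff = 1 - 118/255 = 0.537255 (inverted)
t(3,0) = 3.83 - 3.120·0.537255 = 2.154
Σt over all 7·12 pixels = 77841/425 ≈ 183.1552941
V = pitch²·Σt = 1.06²·77841/425 = 205.793

t(3,0)=2.154 V=205.793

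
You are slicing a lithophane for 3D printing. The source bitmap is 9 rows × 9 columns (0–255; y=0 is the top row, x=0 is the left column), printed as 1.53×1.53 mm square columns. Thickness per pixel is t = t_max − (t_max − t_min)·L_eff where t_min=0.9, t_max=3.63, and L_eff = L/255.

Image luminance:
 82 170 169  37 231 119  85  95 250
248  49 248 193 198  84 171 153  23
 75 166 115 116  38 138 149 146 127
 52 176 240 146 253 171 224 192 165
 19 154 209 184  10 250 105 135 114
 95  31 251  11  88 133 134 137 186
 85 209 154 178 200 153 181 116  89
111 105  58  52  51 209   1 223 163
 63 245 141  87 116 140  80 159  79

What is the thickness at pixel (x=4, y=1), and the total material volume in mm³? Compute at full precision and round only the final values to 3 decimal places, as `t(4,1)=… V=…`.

t(4,1)=1.510 V=412.920

span = t_max - t_min = 3.63 - 0.9 = 2.730
L(4,1) = 198, L_eff = 198/255 = 0.776471
t(4,1) = 3.63 - 2.730·0.776471 = 1.510
Σt over all 9·9 pixels = 1499347/8500 ≈ 176.3937647
V = pitch²·Σt = 1.53²·1499347/8500 = 412.920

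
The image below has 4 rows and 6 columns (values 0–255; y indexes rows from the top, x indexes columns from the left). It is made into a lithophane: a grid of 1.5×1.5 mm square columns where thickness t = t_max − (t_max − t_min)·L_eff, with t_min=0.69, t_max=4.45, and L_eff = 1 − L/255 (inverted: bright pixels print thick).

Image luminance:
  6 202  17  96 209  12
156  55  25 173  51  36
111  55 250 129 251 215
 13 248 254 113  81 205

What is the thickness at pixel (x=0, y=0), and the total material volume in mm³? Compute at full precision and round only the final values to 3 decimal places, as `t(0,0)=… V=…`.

span = t_max - t_min = 4.45 - 0.69 = 3.760
L(0,0) = 6, L_eff = 1 - 6/255 = 0.976471 (inverted)
t(0,0) = 4.45 - 3.760·0.976471 = 0.778
Σt over all 4·6 pixels = 384092/6375 ≈ 60.2497255
V = pitch²·Σt = 1.5²·384092/6375 = 135.562

t(0,0)=0.778 V=135.562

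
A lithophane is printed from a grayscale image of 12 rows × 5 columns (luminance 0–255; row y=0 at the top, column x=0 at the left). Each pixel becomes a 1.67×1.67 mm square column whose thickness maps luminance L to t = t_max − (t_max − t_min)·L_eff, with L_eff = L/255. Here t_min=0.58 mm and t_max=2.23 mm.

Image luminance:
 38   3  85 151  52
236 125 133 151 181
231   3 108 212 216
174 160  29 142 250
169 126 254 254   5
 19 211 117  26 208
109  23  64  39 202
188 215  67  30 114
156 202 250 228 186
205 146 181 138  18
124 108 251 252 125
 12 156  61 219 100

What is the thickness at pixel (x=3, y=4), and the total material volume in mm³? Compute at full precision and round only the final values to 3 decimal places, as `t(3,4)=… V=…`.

t(3,4)=0.586 V=224.493

span = t_max - t_min = 2.23 - 0.58 = 1.650
L(3,4) = 254, L_eff = 254/255 = 0.996078
t(3,4) = 2.23 - 1.650·0.996078 = 0.586
Σt over all 12·5 pixels = 68421/850 ≈ 80.4952941
V = pitch²·Σt = 1.67²·68421/850 = 224.493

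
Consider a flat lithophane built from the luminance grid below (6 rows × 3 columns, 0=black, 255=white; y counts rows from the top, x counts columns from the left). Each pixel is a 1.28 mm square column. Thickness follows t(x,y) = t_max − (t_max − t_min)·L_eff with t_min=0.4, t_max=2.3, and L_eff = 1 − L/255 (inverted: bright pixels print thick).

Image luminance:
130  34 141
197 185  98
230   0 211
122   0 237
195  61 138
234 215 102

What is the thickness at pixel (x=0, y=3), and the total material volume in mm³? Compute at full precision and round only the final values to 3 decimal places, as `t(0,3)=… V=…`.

t(0,3)=1.309 V=42.682

span = t_max - t_min = 2.3 - 0.4 = 1.900
L(0,3) = 122, L_eff = 1 - 122/255 = 0.521569 (inverted)
t(0,3) = 2.3 - 1.900·0.521569 = 1.309
Σt over all 6·3 pixels = 6643/255 ≈ 26.0509804
V = pitch²·Σt = 1.28²·6643/255 = 42.682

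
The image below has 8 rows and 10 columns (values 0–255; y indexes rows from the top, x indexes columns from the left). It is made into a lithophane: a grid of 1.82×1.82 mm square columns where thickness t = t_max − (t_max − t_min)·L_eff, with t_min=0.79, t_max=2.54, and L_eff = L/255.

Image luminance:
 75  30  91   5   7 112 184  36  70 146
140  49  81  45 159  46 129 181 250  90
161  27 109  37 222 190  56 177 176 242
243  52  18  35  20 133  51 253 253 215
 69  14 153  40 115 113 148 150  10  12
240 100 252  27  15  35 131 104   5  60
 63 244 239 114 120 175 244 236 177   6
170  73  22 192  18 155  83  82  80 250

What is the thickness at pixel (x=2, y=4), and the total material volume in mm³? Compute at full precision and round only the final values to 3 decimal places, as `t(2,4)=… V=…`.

span = t_max - t_min = 2.54 - 0.79 = 1.750
L(2,4) = 153, L_eff = 153/255 = 0.600000
t(2,4) = 2.54 - 1.750·0.600000 = 1.490
Σt over all 8·10 pixels = 2389/17 ≈ 140.5294118
V = pitch²·Σt = 1.82²·2389/17 = 465.490

t(2,4)=1.490 V=465.490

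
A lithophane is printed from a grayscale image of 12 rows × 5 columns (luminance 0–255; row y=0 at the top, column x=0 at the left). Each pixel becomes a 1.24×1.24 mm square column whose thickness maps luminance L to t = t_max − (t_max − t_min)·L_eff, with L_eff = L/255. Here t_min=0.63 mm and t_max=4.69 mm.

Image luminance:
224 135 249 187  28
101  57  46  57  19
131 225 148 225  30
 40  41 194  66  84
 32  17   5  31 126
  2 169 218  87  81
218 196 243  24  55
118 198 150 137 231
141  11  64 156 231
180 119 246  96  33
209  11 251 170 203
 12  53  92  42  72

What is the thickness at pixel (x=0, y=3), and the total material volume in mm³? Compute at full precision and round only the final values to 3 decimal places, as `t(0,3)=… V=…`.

span = t_max - t_min = 4.69 - 0.63 = 4.060
L(0,3) = 40, L_eff = 40/255 = 0.156863
t(0,3) = 4.69 - 4.060·0.156863 = 4.053
Σt over all 12·5 pixels = 721133/4250 ≈ 169.6783529
V = pitch²·Σt = 1.24²·721133/4250 = 260.897

t(0,3)=4.053 V=260.897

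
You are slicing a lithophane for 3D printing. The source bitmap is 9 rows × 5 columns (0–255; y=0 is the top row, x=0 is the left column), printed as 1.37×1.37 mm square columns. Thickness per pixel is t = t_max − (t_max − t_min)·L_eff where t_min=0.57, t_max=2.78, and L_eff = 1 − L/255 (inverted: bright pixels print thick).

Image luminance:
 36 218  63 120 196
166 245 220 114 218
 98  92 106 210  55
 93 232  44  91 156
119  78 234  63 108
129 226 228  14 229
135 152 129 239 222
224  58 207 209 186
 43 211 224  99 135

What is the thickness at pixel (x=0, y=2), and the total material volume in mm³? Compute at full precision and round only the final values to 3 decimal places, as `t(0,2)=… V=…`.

span = t_max - t_min = 2.78 - 0.57 = 2.210
L(0,2) = 98, L_eff = 1 - 98/255 = 0.615686 (inverted)
t(0,2) = 2.78 - 2.210·0.615686 = 1.419
Σt over all 9·5 pixels = 125237/1500 ≈ 83.4913333
V = pitch²·Σt = 1.37²·125237/1500 = 156.705

t(0,2)=1.419 V=156.705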